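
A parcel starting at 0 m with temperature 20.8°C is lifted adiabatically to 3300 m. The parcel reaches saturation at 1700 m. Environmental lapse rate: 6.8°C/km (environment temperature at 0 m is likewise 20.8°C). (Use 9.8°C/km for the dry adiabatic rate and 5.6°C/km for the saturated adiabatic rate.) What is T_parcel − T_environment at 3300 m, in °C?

Parcel:
  Dry to 1700 m: -9.8 × 1.7 km = -16.66°C, so T = 4.14°C.
  Saturated to 3300 m: -5.6 × 1.6 km = -8.96°C, so T = -4.82°C.
Environment:
  Environment to 3300 m: -6.8 × 3.3 km = -22.44°C, so T = -1.64°C.
T_parcel − T_env = -4.82 − (-1.64) = -3.18°C

-3.18°C (parcel cooler than environment)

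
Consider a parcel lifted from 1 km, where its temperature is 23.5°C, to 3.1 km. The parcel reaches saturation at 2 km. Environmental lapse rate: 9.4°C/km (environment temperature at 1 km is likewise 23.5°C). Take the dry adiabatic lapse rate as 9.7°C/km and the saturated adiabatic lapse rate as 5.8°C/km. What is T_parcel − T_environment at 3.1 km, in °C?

Parcel:
  Dry to 2000 m: -9.7 × 1 km = -9.7°C, so T = 13.8°C.
  Saturated to 3100 m: -5.8 × 1.1 km = -6.38°C, so T = 7.42°C.
Environment:
  Environment to 3100 m: -9.4 × 2.1 km = -19.74°C, so T = 3.76°C.
T_parcel − T_env = 7.42 − 3.76 = +3.66°C

+3.66°C (parcel warmer than environment)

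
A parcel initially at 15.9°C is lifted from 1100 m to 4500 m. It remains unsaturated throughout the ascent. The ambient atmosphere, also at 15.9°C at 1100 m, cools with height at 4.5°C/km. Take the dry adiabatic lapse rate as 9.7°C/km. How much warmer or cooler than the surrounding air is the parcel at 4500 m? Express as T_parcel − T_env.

Parcel:
  1100 → 4500 m (dry, 9.7°C/km): ΔT = -9.7 × 3.4 = -32.98°C → T = -17.08°C
Environment:
  1100 → 4500 m (environment, 4.5°C/km): ΔT = -4.5 × 3.4 = -15.3°C → T = 0.6°C
T_parcel − T_env = -17.08 − 0.6 = -17.68°C

-17.68°C (parcel cooler than environment)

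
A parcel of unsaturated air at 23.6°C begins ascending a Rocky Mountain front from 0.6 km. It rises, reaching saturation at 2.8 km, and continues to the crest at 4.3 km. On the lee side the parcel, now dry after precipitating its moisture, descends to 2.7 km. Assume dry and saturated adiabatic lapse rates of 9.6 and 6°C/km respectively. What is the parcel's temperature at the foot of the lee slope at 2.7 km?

8.84°C

From 600 m to 2800 m (dry): cools by 9.6 × 2.2 = 21.12°C, giving 2.48°C.
From 2800 m to 4300 m (saturated): cools by 6 × 1.5 = 9°C, giving -6.52°C.
From 4300 m to 2700 m (dry descent): warms by 9.6 × 1.6 = 15.36°C, giving 8.84°C.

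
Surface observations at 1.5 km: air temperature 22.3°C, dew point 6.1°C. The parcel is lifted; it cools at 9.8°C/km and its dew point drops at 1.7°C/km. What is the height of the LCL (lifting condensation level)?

T and T_d converge at 9.8 − 1.7 = 8.1°C per km
Height above start = (22.3 − 6.1) / 8.1 = 2 km
LCL altitude = 1500 m + 2000 m = 3500 m

3.5 km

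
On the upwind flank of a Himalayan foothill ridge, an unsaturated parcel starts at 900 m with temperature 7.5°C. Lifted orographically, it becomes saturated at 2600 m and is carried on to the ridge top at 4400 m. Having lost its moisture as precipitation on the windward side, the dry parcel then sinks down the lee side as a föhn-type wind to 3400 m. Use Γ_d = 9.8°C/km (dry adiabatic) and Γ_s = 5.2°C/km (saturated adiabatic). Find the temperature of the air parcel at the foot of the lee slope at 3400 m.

-8.72°C

Dry to 2600 m: -9.8 × 1.7 km = -16.66°C, so T = -9.16°C.
Saturated to 4400 m: -5.2 × 1.8 km = -9.36°C, so T = -18.52°C.
Dry descent to 3400 m: +9.8 × 1 km = +9.8°C, so T = -8.72°C.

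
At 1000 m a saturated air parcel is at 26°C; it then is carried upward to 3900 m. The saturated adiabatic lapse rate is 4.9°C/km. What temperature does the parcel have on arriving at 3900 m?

1000–3900 m, saturated adiabatic: Δz = 2.9 km ⇒ ΔT = -14.21°C; T = 11.79°C

11.79°C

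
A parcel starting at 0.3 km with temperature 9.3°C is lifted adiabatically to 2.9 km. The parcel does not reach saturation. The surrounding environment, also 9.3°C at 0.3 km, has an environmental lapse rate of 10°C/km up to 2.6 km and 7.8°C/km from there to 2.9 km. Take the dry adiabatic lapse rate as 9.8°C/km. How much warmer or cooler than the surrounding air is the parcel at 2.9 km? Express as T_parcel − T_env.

Parcel:
  300–2900 m, dry: Δz = 2.6 km ⇒ ΔT = -25.48°C; T = -16.18°C
Environment:
  300–2600 m, environment, lower layer: Δz = 2.3 km ⇒ ΔT = -23°C; T = -13.7°C
  2600–2900 m, environment, upper layer: Δz = 0.3 km ⇒ ΔT = -2.34°C; T = -16.04°C
T_parcel − T_env = -16.18 − (-16.04) = -0.14°C

-0.14°C (parcel cooler than environment)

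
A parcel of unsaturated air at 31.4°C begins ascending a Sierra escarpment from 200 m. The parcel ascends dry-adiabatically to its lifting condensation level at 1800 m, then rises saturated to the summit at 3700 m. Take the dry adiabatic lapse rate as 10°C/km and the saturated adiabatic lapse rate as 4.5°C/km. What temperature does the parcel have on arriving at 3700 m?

Dry to 1800 m: -10 × 1.6 km = -16°C, so T = 15.4°C.
Saturated to 3700 m: -4.5 × 1.9 km = -8.55°C, so T = 6.85°C.

6.85°C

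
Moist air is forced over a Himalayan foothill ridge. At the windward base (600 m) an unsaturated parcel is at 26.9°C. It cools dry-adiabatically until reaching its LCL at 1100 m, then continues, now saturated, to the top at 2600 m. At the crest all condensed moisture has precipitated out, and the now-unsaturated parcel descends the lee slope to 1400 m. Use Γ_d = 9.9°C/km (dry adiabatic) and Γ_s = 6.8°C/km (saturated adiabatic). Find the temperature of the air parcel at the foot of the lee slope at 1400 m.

23.63°C

600 → 1100 m (dry, 9.9°C/km): ΔT = -9.9 × 0.5 = -4.95°C → T = 21.95°C
1100 → 2600 m (saturated, 6.8°C/km): ΔT = -6.8 × 1.5 = -10.2°C → T = 11.75°C
2600 → 1400 m (dry descent, 9.9°C/km): ΔT = +9.9 × 1.2 = +11.88°C → T = 23.63°C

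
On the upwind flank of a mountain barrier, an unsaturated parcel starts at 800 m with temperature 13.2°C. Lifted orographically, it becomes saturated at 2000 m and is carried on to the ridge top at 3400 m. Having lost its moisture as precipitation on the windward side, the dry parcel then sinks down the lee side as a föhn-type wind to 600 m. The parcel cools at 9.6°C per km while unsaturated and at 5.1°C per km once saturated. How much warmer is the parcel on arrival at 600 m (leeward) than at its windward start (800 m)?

From 800 m to 2000 m (dry): cools by 9.6 × 1.2 = 11.52°C, giving 1.68°C.
From 2000 m to 3400 m (saturated): cools by 5.1 × 1.4 = 7.14°C, giving -5.46°C.
From 3400 m to 600 m (dry descent): warms by 9.6 × 2.8 = 26.88°C, giving 21.42°C.
Net change vs windward start: 21.42 − 13.2 = +8.22°C

+8.22°C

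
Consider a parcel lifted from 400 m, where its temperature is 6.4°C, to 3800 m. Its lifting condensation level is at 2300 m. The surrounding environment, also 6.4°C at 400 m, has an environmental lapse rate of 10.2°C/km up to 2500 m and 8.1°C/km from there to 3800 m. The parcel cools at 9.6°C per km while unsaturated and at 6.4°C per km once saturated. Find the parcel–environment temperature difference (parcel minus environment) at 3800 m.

+4.11°C (parcel warmer than environment)

Parcel:
  Dry to 2300 m: -9.6 × 1.9 km = -18.24°C, so T = -11.84°C.
  Saturated to 3800 m: -6.4 × 1.5 km = -9.6°C, so T = -21.44°C.
Environment:
  Environment, lower layer to 2500 m: -10.2 × 2.1 km = -21.42°C, so T = -15.02°C.
  Environment, upper layer to 3800 m: -8.1 × 1.3 km = -10.53°C, so T = -25.55°C.
T_parcel − T_env = -21.44 − (-25.55) = +4.11°C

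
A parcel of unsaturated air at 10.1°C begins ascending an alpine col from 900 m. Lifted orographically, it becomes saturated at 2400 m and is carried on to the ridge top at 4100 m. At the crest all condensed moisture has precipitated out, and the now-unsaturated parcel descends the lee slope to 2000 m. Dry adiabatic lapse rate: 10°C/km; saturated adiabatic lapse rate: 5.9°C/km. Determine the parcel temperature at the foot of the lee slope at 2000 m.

Dry to 2400 m: -10 × 1.5 km = -15°C, so T = -4.9°C.
Saturated to 4100 m: -5.9 × 1.7 km = -10.03°C, so T = -14.93°C.
Dry descent to 2000 m: +10 × 2.1 km = +21°C, so T = 6.07°C.

6.07°C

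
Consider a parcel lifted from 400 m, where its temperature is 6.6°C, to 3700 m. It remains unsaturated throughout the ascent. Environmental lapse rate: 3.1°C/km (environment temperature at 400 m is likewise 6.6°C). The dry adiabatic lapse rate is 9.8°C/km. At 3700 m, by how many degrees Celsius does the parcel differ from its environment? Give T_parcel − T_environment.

-22.11°C (parcel cooler than environment)

Parcel:
  Dry to 3700 m: -9.8 × 3.3 km = -32.34°C, so T = -25.74°C.
Environment:
  Environment to 3700 m: -3.1 × 3.3 km = -10.23°C, so T = -3.63°C.
T_parcel − T_env = -25.74 − (-3.63) = -22.11°C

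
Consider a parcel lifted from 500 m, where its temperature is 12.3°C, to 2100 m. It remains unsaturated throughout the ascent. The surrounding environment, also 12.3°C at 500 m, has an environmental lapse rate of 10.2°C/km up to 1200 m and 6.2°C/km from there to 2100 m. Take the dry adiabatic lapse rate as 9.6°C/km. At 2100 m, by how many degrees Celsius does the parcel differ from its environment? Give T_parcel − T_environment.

Parcel:
  500 → 2100 m (dry, 9.6°C/km): ΔT = -9.6 × 1.6 = -15.36°C → T = -3.06°C
Environment:
  500 → 1200 m (environment, lower layer, 10.2°C/km): ΔT = -10.2 × 0.7 = -7.14°C → T = 5.16°C
  1200 → 2100 m (environment, upper layer, 6.2°C/km): ΔT = -6.2 × 0.9 = -5.58°C → T = -0.42°C
T_parcel − T_env = -3.06 − (-0.42) = -2.64°C

-2.64°C (parcel cooler than environment)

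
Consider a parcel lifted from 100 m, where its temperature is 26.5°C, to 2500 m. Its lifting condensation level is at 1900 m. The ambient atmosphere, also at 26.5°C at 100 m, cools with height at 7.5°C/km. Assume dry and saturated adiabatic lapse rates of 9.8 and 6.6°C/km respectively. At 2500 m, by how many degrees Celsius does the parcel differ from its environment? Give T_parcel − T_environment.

Parcel:
  From 100 m to 1900 m (dry): cools by 9.8 × 1.8 = 17.64°C, giving 8.86°C.
  From 1900 m to 2500 m (saturated): cools by 6.6 × 0.6 = 3.96°C, giving 4.9°C.
Environment:
  From 100 m to 2500 m (environment): cools by 7.5 × 2.4 = 18°C, giving 8.5°C.
T_parcel − T_env = 4.9 − 8.5 = -3.6°C

-3.6°C (parcel cooler than environment)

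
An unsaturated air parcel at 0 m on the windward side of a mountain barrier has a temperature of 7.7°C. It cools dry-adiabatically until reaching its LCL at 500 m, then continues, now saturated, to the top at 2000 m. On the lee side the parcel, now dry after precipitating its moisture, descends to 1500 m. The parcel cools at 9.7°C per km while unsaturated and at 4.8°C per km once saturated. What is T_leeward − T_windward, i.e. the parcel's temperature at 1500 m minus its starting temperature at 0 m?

Dry to 500 m: -9.7 × 0.5 km = -4.85°C, so T = 2.85°C.
Saturated to 2000 m: -4.8 × 1.5 km = -7.2°C, so T = -4.35°C.
Dry descent to 1500 m: +9.7 × 0.5 km = +4.85°C, so T = 0.5°C.
Net change vs windward start: 0.5 − 7.7 = -7.2°C

-7.2°C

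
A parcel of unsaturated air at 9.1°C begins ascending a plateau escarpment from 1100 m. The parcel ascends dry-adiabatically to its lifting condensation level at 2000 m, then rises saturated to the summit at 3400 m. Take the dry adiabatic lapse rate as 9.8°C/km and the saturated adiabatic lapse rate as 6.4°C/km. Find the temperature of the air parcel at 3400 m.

-8.68°C

From 1100 m to 2000 m (dry): cools by 9.8 × 0.9 = 8.82°C, giving 0.28°C.
From 2000 m to 3400 m (saturated): cools by 6.4 × 1.4 = 8.96°C, giving -8.68°C.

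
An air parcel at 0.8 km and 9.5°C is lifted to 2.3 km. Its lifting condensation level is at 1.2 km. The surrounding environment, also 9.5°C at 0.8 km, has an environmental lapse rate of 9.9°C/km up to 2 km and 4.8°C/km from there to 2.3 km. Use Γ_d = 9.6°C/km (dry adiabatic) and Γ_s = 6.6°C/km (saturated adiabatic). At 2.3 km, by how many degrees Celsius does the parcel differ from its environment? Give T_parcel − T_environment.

Parcel:
  800 → 1200 m (dry, 9.6°C/km): ΔT = -9.6 × 0.4 = -3.84°C → T = 5.66°C
  1200 → 2300 m (saturated, 6.6°C/km): ΔT = -6.6 × 1.1 = -7.26°C → T = -1.6°C
Environment:
  800 → 2000 m (environment, lower layer, 9.9°C/km): ΔT = -9.9 × 1.2 = -11.88°C → T = -2.38°C
  2000 → 2300 m (environment, upper layer, 4.8°C/km): ΔT = -4.8 × 0.3 = -1.44°C → T = -3.82°C
T_parcel − T_env = -1.6 − (-3.82) = +2.22°C

+2.22°C (parcel warmer than environment)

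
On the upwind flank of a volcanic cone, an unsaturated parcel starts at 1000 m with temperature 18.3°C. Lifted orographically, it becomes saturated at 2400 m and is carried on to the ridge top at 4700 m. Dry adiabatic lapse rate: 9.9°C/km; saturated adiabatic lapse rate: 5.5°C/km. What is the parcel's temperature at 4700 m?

-8.21°C

Dry to 2400 m: -9.9 × 1.4 km = -13.86°C, so T = 4.44°C.
Saturated to 4700 m: -5.5 × 2.3 km = -12.65°C, so T = -8.21°C.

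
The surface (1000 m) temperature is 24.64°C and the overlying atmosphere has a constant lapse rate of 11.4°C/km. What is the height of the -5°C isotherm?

3600 m

Height above start = (24.64 − (-5)) / 11.4 = 2.6 km
Altitude = 1000 m + 2600 m = 3600 m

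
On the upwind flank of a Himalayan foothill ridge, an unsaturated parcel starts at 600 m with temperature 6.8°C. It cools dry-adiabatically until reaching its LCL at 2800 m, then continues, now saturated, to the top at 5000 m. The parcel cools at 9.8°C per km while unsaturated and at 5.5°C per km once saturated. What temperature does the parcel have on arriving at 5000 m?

600 → 2800 m (dry, 9.8°C/km): ΔT = -9.8 × 2.2 = -21.56°C → T = -14.76°C
2800 → 5000 m (saturated, 5.5°C/km): ΔT = -5.5 × 2.2 = -12.1°C → T = -26.86°C

-26.86°C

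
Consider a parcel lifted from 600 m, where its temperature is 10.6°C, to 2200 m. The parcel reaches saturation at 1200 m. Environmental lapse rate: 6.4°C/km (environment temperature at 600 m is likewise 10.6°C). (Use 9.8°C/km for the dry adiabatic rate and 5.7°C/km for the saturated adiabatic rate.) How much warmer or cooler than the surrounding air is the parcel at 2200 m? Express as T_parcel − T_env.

-1.34°C (parcel cooler than environment)

Parcel:
  Dry to 1200 m: -9.8 × 0.6 km = -5.88°C, so T = 4.72°C.
  Saturated to 2200 m: -5.7 × 1 km = -5.7°C, so T = -0.98°C.
Environment:
  Environment to 2200 m: -6.4 × 1.6 km = -10.24°C, so T = 0.36°C.
T_parcel − T_env = -0.98 − 0.36 = -1.34°C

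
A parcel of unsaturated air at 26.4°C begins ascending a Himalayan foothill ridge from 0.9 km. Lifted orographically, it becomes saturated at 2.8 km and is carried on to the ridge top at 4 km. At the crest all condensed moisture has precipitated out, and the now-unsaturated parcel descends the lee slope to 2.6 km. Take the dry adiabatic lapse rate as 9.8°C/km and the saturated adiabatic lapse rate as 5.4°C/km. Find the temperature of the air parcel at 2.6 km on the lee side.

From 900 m to 2800 m (dry): cools by 9.8 × 1.9 = 18.62°C, giving 7.78°C.
From 2800 m to 4000 m (saturated): cools by 5.4 × 1.2 = 6.48°C, giving 1.3°C.
From 4000 m to 2600 m (dry descent): warms by 9.8 × 1.4 = 13.72°C, giving 15.02°C.

15.02°C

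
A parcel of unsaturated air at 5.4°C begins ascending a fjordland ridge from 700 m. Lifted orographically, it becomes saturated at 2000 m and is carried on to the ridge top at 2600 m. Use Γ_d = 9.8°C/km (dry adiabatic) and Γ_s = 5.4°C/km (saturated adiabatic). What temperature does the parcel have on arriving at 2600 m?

-10.58°C

700 → 2000 m (dry, 9.8°C/km): ΔT = -9.8 × 1.3 = -12.74°C → T = -7.34°C
2000 → 2600 m (saturated, 5.4°C/km): ΔT = -5.4 × 0.6 = -3.24°C → T = -10.58°C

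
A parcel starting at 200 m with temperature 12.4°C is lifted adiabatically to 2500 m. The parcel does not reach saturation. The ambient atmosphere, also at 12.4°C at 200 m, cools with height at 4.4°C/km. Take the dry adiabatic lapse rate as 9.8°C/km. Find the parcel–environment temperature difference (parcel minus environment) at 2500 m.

-12.42°C (parcel cooler than environment)

Parcel:
  Dry to 2500 m: -9.8 × 2.3 km = -22.54°C, so T = -10.14°C.
Environment:
  Environment to 2500 m: -4.4 × 2.3 km = -10.12°C, so T = 2.28°C.
T_parcel − T_env = -10.14 − 2.28 = -12.42°C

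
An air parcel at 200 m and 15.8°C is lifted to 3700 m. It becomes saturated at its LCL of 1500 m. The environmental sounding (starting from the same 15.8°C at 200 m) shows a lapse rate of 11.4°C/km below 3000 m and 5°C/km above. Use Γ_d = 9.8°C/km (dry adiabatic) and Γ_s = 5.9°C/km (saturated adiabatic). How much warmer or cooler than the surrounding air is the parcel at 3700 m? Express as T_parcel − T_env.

+9.7°C (parcel warmer than environment)

Parcel:
  200–1500 m, dry: Δz = 1.3 km ⇒ ΔT = -12.74°C; T = 3.06°C
  1500–3700 m, saturated: Δz = 2.2 km ⇒ ΔT = -12.98°C; T = -9.92°C
Environment:
  200–3000 m, environment, lower layer: Δz = 2.8 km ⇒ ΔT = -31.92°C; T = -16.12°C
  3000–3700 m, environment, upper layer: Δz = 0.7 km ⇒ ΔT = -3.5°C; T = -19.62°C
T_parcel − T_env = -9.92 − (-19.62) = +9.7°C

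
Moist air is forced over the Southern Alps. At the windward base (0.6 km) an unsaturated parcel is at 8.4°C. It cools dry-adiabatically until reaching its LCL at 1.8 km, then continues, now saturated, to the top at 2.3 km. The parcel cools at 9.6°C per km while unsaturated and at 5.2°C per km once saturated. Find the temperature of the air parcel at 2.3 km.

-5.72°C

Dry to 1800 m: -9.6 × 1.2 km = -11.52°C, so T = -3.12°C.
Saturated to 2300 m: -5.2 × 0.5 km = -2.6°C, so T = -5.72°C.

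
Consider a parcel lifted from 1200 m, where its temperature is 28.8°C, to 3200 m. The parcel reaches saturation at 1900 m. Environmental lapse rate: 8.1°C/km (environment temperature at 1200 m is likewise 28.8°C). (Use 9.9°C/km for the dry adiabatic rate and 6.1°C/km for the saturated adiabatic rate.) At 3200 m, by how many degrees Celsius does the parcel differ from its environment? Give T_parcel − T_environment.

Parcel:
  1200 → 1900 m (dry, 9.9°C/km): ΔT = -9.9 × 0.7 = -6.93°C → T = 21.87°C
  1900 → 3200 m (saturated, 6.1°C/km): ΔT = -6.1 × 1.3 = -7.93°C → T = 13.94°C
Environment:
  1200 → 3200 m (environment, 8.1°C/km): ΔT = -8.1 × 2 = -16.2°C → T = 12.6°C
T_parcel − T_env = 13.94 − 12.6 = +1.34°C

+1.34°C (parcel warmer than environment)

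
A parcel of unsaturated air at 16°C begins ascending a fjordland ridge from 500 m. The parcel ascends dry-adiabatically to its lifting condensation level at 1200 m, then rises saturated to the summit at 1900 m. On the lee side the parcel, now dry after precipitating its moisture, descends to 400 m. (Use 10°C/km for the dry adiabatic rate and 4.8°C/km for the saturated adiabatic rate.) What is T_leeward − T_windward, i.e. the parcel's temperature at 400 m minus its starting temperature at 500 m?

500–1200 m, dry: Δz = 0.7 km ⇒ ΔT = -7°C; T = 9°C
1200–1900 m, saturated: Δz = 0.7 km ⇒ ΔT = -3.36°C; T = 5.64°C
1900–400 m, dry descent: Δz = 1.5 km ⇒ ΔT = +15°C; T = 20.64°C
Net change vs windward start: 20.64 − 16 = +4.64°C

+4.64°C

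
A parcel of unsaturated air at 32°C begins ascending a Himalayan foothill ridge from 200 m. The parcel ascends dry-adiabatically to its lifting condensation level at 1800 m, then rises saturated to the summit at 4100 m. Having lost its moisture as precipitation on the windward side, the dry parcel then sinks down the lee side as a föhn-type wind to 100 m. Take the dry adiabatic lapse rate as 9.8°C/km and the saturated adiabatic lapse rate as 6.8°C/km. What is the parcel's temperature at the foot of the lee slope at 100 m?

From 200 m to 1800 m (dry): cools by 9.8 × 1.6 = 15.68°C, giving 16.32°C.
From 1800 m to 4100 m (saturated): cools by 6.8 × 2.3 = 15.64°C, giving 0.68°C.
From 4100 m to 100 m (dry descent): warms by 9.8 × 4 = 39.2°C, giving 39.88°C.

39.88°C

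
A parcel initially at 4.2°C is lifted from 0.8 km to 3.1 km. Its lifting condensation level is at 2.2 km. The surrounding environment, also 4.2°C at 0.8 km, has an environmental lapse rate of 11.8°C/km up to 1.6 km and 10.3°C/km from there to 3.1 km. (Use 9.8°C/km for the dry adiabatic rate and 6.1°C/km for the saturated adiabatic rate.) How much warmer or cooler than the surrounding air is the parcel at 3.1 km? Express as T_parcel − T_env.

Parcel:
  Dry to 2200 m: -9.8 × 1.4 km = -13.72°C, so T = -9.52°C.
  Saturated to 3100 m: -6.1 × 0.9 km = -5.49°C, so T = -15.01°C.
Environment:
  Environment, lower layer to 1600 m: -11.8 × 0.8 km = -9.44°C, so T = -5.24°C.
  Environment, upper layer to 3100 m: -10.3 × 1.5 km = -15.45°C, so T = -20.69°C.
T_parcel − T_env = -15.01 − (-20.69) = +5.68°C

+5.68°C (parcel warmer than environment)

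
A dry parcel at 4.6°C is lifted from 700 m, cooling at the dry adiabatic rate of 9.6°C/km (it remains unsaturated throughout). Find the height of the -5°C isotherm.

1700 m

Height above start = (4.6 − (-5)) / 9.6 = 1 km
Altitude = 700 m + 1000 m = 1700 m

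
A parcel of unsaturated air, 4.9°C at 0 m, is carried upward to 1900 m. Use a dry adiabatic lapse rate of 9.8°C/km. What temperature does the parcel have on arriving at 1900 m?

-13.72°C

Dry adiabatic to 1900 m: -9.8 × 1.9 km = -18.62°C, so T = -13.72°C.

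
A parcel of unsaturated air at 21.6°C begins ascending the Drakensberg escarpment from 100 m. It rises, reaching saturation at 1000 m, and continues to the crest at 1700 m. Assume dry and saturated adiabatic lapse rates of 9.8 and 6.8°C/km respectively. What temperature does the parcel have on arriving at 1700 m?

8.02°C

From 100 m to 1000 m (dry): cools by 9.8 × 0.9 = 8.82°C, giving 12.78°C.
From 1000 m to 1700 m (saturated): cools by 6.8 × 0.7 = 4.76°C, giving 8.02°C.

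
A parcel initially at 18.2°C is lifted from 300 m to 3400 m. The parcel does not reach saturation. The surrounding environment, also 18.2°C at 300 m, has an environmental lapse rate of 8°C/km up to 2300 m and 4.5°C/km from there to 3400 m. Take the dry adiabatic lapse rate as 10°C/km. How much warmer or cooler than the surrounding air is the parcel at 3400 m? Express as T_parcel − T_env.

-10.05°C (parcel cooler than environment)

Parcel:
  300–3400 m, dry: Δz = 3.1 km ⇒ ΔT = -31°C; T = -12.8°C
Environment:
  300–2300 m, environment, lower layer: Δz = 2 km ⇒ ΔT = -16°C; T = 2.2°C
  2300–3400 m, environment, upper layer: Δz = 1.1 km ⇒ ΔT = -4.95°C; T = -2.75°C
T_parcel − T_env = -12.8 − (-2.75) = -10.05°C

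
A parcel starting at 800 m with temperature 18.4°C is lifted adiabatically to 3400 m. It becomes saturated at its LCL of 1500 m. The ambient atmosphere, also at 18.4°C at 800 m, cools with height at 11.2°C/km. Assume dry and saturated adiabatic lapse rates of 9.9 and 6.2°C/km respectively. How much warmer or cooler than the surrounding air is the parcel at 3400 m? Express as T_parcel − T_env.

Parcel:
  800 → 1500 m (dry, 9.9°C/km): ΔT = -9.9 × 0.7 = -6.93°C → T = 11.47°C
  1500 → 3400 m (saturated, 6.2°C/km): ΔT = -6.2 × 1.9 = -11.78°C → T = -0.31°C
Environment:
  800 → 3400 m (environment, 11.2°C/km): ΔT = -11.2 × 2.6 = -29.12°C → T = -10.72°C
T_parcel − T_env = -0.31 − (-10.72) = +10.41°C

+10.41°C (parcel warmer than environment)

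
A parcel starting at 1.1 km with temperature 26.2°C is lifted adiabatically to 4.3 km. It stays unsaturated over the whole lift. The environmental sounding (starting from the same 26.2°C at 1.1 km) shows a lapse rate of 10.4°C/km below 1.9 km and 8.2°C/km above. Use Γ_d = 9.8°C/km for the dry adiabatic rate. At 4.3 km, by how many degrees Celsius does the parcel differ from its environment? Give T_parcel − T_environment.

-3.36°C (parcel cooler than environment)

Parcel:
  From 1100 m to 4300 m (dry): cools by 9.8 × 3.2 = 31.36°C, giving -5.16°C.
Environment:
  From 1100 m to 1900 m (environment, lower layer): cools by 10.4 × 0.8 = 8.32°C, giving 17.88°C.
  From 1900 m to 4300 m (environment, upper layer): cools by 8.2 × 2.4 = 19.68°C, giving -1.8°C.
T_parcel − T_env = -5.16 − (-1.8) = -3.36°C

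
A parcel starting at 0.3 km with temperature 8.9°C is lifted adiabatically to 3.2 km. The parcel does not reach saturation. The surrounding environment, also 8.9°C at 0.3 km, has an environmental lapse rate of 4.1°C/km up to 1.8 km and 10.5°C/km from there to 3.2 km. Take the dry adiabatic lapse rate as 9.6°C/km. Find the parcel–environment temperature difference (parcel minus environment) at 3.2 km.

-6.99°C (parcel cooler than environment)

Parcel:
  Dry to 3200 m: -9.6 × 2.9 km = -27.84°C, so T = -18.94°C.
Environment:
  Environment, lower layer to 1800 m: -4.1 × 1.5 km = -6.15°C, so T = 2.75°C.
  Environment, upper layer to 3200 m: -10.5 × 1.4 km = -14.7°C, so T = -11.95°C.
T_parcel − T_env = -18.94 − (-11.95) = -6.99°C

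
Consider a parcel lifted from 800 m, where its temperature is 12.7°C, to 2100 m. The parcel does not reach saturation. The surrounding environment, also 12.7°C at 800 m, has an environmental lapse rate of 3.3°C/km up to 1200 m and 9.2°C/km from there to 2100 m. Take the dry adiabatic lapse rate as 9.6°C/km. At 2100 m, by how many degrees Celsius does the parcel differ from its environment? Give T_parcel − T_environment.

Parcel:
  From 800 m to 2100 m (dry): cools by 9.6 × 1.3 = 12.48°C, giving 0.22°C.
Environment:
  From 800 m to 1200 m (environment, lower layer): cools by 3.3 × 0.4 = 1.32°C, giving 11.38°C.
  From 1200 m to 2100 m (environment, upper layer): cools by 9.2 × 0.9 = 8.28°C, giving 3.1°C.
T_parcel − T_env = 0.22 − 3.1 = -2.88°C

-2.88°C (parcel cooler than environment)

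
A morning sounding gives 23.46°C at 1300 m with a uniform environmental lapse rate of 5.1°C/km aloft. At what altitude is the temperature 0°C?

Height above start = (23.46 − 0) / 5.1 = 4.6 km
Altitude = 1300 m + 4600 m = 5900 m

5900 m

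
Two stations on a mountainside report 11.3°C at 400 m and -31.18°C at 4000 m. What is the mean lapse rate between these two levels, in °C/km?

Γ = −ΔT/Δz = (11.3 − (-31.18)) / (4000 − 400) m
  = 42.48°C / 3.6 km = 11.8°C/km

11.8°C/km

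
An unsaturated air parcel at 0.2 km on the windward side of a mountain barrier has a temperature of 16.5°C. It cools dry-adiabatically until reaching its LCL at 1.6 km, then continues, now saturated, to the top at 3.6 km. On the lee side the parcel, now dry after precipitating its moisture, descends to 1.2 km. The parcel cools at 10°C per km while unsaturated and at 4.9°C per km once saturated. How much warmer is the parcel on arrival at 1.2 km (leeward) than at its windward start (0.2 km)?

Dry to 1600 m: -10 × 1.4 km = -14°C, so T = 2.5°C.
Saturated to 3600 m: -4.9 × 2 km = -9.8°C, so T = -7.3°C.
Dry descent to 1200 m: +10 × 2.4 km = +24°C, so T = 16.7°C.
Net change vs windward start: 16.7 − 16.5 = +0.2°C

+0.2°C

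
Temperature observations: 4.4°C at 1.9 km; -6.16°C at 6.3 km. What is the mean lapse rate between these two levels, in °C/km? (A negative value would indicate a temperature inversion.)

Γ = −ΔT/Δz = (4.4 − (-6.16)) / (6300 − 1900) m
  = 10.56°C / 4.4 km = 2.4°C/km

2.4°C/km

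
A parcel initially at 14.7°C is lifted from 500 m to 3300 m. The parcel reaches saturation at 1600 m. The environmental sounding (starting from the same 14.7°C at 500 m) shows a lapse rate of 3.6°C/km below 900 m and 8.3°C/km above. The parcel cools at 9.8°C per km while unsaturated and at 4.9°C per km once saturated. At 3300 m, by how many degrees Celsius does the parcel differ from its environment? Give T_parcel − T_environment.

Parcel:
  500 → 1600 m (dry, 9.8°C/km): ΔT = -9.8 × 1.1 = -10.78°C → T = 3.92°C
  1600 → 3300 m (saturated, 4.9°C/km): ΔT = -4.9 × 1.7 = -8.33°C → T = -4.41°C
Environment:
  500 → 900 m (environment, lower layer, 3.6°C/km): ΔT = -3.6 × 0.4 = -1.44°C → T = 13.26°C
  900 → 3300 m (environment, upper layer, 8.3°C/km): ΔT = -8.3 × 2.4 = -19.92°C → T = -6.66°C
T_parcel − T_env = -4.41 − (-6.66) = +2.25°C

+2.25°C (parcel warmer than environment)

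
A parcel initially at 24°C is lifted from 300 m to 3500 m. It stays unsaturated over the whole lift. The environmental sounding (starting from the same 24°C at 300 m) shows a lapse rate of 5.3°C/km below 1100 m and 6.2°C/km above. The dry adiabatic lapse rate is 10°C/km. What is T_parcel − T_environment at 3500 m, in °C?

-12.88°C (parcel cooler than environment)

Parcel:
  Dry to 3500 m: -10 × 3.2 km = -32°C, so T = -8°C.
Environment:
  Environment, lower layer to 1100 m: -5.3 × 0.8 km = -4.24°C, so T = 19.76°C.
  Environment, upper layer to 3500 m: -6.2 × 2.4 km = -14.88°C, so T = 4.88°C.
T_parcel − T_env = -8 − 4.88 = -12.88°C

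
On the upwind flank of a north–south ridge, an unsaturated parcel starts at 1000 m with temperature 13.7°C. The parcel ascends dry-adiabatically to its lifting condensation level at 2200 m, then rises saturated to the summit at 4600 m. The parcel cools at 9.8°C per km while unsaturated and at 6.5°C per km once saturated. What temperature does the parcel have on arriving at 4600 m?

-13.66°C

1000–2200 m, dry: Δz = 1.2 km ⇒ ΔT = -11.76°C; T = 1.94°C
2200–4600 m, saturated: Δz = 2.4 km ⇒ ΔT = -15.6°C; T = -13.66°C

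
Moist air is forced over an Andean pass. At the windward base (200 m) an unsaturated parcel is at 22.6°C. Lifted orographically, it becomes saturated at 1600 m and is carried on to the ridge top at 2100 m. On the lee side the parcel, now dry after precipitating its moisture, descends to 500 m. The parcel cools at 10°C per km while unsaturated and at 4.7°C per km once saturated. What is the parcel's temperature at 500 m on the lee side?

22.25°C

200–1600 m, dry: Δz = 1.4 km ⇒ ΔT = -14°C; T = 8.6°C
1600–2100 m, saturated: Δz = 0.5 km ⇒ ΔT = -2.35°C; T = 6.25°C
2100–500 m, dry descent: Δz = 1.6 km ⇒ ΔT = +16°C; T = 22.25°C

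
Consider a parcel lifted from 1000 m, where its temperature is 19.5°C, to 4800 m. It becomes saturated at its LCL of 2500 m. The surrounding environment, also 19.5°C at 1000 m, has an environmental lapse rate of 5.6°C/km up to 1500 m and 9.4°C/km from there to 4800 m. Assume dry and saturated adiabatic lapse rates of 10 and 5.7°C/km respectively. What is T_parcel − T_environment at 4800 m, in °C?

Parcel:
  Dry to 2500 m: -10 × 1.5 km = -15°C, so T = 4.5°C.
  Saturated to 4800 m: -5.7 × 2.3 km = -13.11°C, so T = -8.61°C.
Environment:
  Environment, lower layer to 1500 m: -5.6 × 0.5 km = -2.8°C, so T = 16.7°C.
  Environment, upper layer to 4800 m: -9.4 × 3.3 km = -31.02°C, so T = -14.32°C.
T_parcel − T_env = -8.61 − (-14.32) = +5.71°C

+5.71°C (parcel warmer than environment)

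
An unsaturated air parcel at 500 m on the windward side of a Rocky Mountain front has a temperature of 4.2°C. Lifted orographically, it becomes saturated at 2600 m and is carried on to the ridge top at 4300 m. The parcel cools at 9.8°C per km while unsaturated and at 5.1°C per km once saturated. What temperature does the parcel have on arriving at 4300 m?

-25.05°C

500–2600 m, dry: Δz = 2.1 km ⇒ ΔT = -20.58°C; T = -16.38°C
2600–4300 m, saturated: Δz = 1.7 km ⇒ ΔT = -8.67°C; T = -25.05°C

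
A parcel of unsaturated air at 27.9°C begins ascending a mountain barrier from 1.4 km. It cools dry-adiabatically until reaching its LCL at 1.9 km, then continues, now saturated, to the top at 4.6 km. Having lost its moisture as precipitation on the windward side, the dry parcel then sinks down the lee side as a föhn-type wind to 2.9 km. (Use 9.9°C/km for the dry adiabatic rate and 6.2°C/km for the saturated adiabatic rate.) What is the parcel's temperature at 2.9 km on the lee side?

23.04°C

1400–1900 m, dry: Δz = 0.5 km ⇒ ΔT = -4.95°C; T = 22.95°C
1900–4600 m, saturated: Δz = 2.7 km ⇒ ΔT = -16.74°C; T = 6.21°C
4600–2900 m, dry descent: Δz = 1.7 km ⇒ ΔT = +16.83°C; T = 23.04°C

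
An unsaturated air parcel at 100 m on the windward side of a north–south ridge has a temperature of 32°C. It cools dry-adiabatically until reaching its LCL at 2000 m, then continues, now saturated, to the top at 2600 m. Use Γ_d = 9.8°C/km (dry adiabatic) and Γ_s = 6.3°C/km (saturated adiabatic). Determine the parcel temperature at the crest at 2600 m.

100–2000 m, dry: Δz = 1.9 km ⇒ ΔT = -18.62°C; T = 13.38°C
2000–2600 m, saturated: Δz = 0.6 km ⇒ ΔT = -3.78°C; T = 9.6°C

9.6°C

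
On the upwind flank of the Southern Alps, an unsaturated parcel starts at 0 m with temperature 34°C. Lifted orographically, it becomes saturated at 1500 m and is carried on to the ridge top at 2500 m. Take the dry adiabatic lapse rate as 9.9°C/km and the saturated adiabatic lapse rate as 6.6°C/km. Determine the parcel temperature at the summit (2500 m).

0–1500 m, dry: Δz = 1.5 km ⇒ ΔT = -14.85°C; T = 19.15°C
1500–2500 m, saturated: Δz = 1 km ⇒ ΔT = -6.6°C; T = 12.55°C

12.55°C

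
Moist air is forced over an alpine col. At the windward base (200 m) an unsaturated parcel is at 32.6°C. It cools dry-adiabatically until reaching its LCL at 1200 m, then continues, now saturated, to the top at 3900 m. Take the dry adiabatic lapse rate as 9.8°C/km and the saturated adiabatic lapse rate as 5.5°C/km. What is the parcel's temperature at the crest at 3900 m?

7.95°C

Dry to 1200 m: -9.8 × 1 km = -9.8°C, so T = 22.8°C.
Saturated to 3900 m: -5.5 × 2.7 km = -14.85°C, so T = 7.95°C.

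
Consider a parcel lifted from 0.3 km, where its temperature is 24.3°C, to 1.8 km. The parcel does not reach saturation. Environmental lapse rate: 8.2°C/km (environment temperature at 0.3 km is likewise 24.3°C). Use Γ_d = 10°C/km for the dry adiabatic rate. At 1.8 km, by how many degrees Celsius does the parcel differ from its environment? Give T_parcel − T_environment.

Parcel:
  From 300 m to 1800 m (dry): cools by 10 × 1.5 = 15°C, giving 9.3°C.
Environment:
  From 300 m to 1800 m (environment): cools by 8.2 × 1.5 = 12.3°C, giving 12°C.
T_parcel − T_env = 9.3 − 12 = -2.7°C

-2.7°C (parcel cooler than environment)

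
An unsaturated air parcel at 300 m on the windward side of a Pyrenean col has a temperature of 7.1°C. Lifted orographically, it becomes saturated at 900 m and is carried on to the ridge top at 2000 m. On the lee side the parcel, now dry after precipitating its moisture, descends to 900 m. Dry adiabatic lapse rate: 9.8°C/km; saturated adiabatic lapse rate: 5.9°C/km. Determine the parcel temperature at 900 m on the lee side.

From 300 m to 900 m (dry): cools by 9.8 × 0.6 = 5.88°C, giving 1.22°C.
From 900 m to 2000 m (saturated): cools by 5.9 × 1.1 = 6.49°C, giving -5.27°C.
From 2000 m to 900 m (dry descent): warms by 9.8 × 1.1 = 10.78°C, giving 5.51°C.

5.51°C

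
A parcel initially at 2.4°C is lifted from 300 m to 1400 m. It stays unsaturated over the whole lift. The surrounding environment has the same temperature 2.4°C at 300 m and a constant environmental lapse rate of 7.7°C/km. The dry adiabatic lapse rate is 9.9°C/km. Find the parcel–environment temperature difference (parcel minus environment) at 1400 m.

Parcel:
  300–1400 m, dry: Δz = 1.1 km ⇒ ΔT = -10.89°C; T = -8.49°C
Environment:
  300–1400 m, environment: Δz = 1.1 km ⇒ ΔT = -8.47°C; T = -6.07°C
T_parcel − T_env = -8.49 − (-6.07) = -2.42°C

-2.42°C (parcel cooler than environment)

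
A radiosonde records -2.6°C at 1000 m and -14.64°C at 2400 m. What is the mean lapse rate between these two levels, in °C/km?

Γ = −ΔT/Δz = (-2.6 − (-14.64)) / (2400 − 1000) m
  = 12.04°C / 1.4 km = 8.6°C/km

8.6°C/km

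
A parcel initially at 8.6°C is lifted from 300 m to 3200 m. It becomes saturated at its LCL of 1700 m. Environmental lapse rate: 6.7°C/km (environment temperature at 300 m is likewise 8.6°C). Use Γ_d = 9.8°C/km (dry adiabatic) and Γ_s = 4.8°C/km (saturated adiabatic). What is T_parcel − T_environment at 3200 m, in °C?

Parcel:
  From 300 m to 1700 m (dry): cools by 9.8 × 1.4 = 13.72°C, giving -5.12°C.
  From 1700 m to 3200 m (saturated): cools by 4.8 × 1.5 = 7.2°C, giving -12.32°C.
Environment:
  From 300 m to 3200 m (environment): cools by 6.7 × 2.9 = 19.43°C, giving -10.83°C.
T_parcel − T_env = -12.32 − (-10.83) = -1.49°C

-1.49°C (parcel cooler than environment)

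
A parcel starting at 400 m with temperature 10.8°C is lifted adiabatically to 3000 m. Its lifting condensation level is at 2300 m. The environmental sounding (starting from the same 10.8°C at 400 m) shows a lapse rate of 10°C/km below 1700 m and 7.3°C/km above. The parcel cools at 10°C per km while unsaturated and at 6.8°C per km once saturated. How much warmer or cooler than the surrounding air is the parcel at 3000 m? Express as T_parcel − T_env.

-1.27°C (parcel cooler than environment)

Parcel:
  400 → 2300 m (dry, 10°C/km): ΔT = -10 × 1.9 = -19°C → T = -8.2°C
  2300 → 3000 m (saturated, 6.8°C/km): ΔT = -6.8 × 0.7 = -4.76°C → T = -12.96°C
Environment:
  400 → 1700 m (environment, lower layer, 10°C/km): ΔT = -10 × 1.3 = -13°C → T = -2.2°C
  1700 → 3000 m (environment, upper layer, 7.3°C/km): ΔT = -7.3 × 1.3 = -9.49°C → T = -11.69°C
T_parcel − T_env = -12.96 − (-11.69) = -1.27°C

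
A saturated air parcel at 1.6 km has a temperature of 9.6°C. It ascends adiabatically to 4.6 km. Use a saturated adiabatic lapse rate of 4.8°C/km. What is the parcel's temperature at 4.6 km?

From 1600 m to 4600 m (saturated adiabatic): cools by 4.8 × 3 = 14.4°C, giving -4.8°C.

-4.8°C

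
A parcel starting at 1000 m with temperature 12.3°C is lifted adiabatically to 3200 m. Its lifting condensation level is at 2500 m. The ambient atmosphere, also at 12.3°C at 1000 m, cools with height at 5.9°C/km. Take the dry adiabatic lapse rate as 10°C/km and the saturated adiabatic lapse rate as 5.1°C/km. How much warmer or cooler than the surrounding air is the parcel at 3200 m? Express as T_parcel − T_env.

-5.59°C (parcel cooler than environment)

Parcel:
  1000 → 2500 m (dry, 10°C/km): ΔT = -10 × 1.5 = -15°C → T = -2.7°C
  2500 → 3200 m (saturated, 5.1°C/km): ΔT = -5.1 × 0.7 = -3.57°C → T = -6.27°C
Environment:
  1000 → 3200 m (environment, 5.9°C/km): ΔT = -5.9 × 2.2 = -12.98°C → T = -0.68°C
T_parcel − T_env = -6.27 − (-0.68) = -5.59°C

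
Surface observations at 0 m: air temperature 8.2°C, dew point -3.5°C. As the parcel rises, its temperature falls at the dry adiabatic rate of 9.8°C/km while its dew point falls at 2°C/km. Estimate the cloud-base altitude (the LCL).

T and T_d converge at 9.8 − 2 = 7.8°C per km
Height above start = (8.2 − (-3.5)) / 7.8 = 1.5 km
LCL altitude = 0 m + 1500 m = 1500 m

1500 m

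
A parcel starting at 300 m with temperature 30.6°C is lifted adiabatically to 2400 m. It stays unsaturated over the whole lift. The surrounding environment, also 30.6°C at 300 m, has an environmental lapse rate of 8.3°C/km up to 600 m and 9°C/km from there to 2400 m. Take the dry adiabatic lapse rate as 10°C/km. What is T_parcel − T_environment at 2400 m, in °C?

-2.31°C (parcel cooler than environment)

Parcel:
  From 300 m to 2400 m (dry): cools by 10 × 2.1 = 21°C, giving 9.6°C.
Environment:
  From 300 m to 600 m (environment, lower layer): cools by 8.3 × 0.3 = 2.49°C, giving 28.11°C.
  From 600 m to 2400 m (environment, upper layer): cools by 9 × 1.8 = 16.2°C, giving 11.91°C.
T_parcel − T_env = 9.6 − 11.91 = -2.31°C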